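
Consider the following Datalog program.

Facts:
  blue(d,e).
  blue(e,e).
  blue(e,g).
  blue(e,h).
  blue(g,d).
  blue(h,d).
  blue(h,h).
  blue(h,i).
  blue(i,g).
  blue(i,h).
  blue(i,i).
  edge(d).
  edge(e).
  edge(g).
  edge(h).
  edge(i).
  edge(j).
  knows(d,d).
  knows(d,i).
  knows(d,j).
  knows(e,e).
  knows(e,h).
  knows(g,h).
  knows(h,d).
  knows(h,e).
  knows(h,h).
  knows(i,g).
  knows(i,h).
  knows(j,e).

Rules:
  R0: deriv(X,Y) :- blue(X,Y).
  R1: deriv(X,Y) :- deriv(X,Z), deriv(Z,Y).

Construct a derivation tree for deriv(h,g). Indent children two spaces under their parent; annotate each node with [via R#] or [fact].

deriv(h,g)  [via R1]
  deriv(h,i)  [via R0]
    blue(h,i)  [fact]
  deriv(i,g)  [via R0]
    blue(i,g)  [fact]

round 1: derive deriv(d,e) via R0 from blue(d,e)
round 1: derive deriv(e,e) via R0 from blue(e,e)
round 1: derive deriv(e,g) via R0 from blue(e,g)
round 1: derive deriv(e,h) via R0 from blue(e,h)
round 1: derive deriv(g,d) via R0 from blue(g,d)
round 1: derive deriv(h,d) via R0 from blue(h,d)
round 1: derive deriv(h,h) via R0 from blue(h,h)
round 1: derive deriv(h,i) via R0 from blue(h,i)
round 1: derive deriv(i,g) via R0 from blue(i,g)
round 1: derive deriv(i,h) via R0 from blue(i,h)
round 1: derive deriv(i,i) via R0 from blue(i,i)
round 2: derive deriv(d,g) via R1 from deriv(d,e), deriv(e,g)
round 2: derive deriv(d,h) via R1 from deriv(d,e), deriv(e,h)
round 2: derive deriv(e,d) via R1 from deriv(e,g), deriv(g,d)
round 2: derive deriv(e,i) via R1 from deriv(e,h), deriv(h,i)
round 2: derive deriv(g,e) via R1 from deriv(g,d), deriv(d,e)
round 2: derive deriv(h,e) via R1 from deriv(h,d), deriv(d,e)
round 2: derive deriv(h,g) via R1 from deriv(h,i), deriv(i,g)
round 2: derive deriv(i,d) via R1 from deriv(i,g), deriv(g,d)
round 3: derive deriv(d,d) via R1 from deriv(d,e), deriv(e,d)
round 3: derive deriv(d,i) via R1 from deriv(d,e), deriv(e,i)
round 3: derive deriv(g,g) via R1 from deriv(g,d), deriv(d,g)
round 3: derive deriv(g,h) via R1 from deriv(g,d), deriv(d,h)
round 3: derive deriv(g,i) via R1 from deriv(g,e), deriv(e,i)
round 3: derive deriv(i,e) via R1 from deriv(i,d), deriv(d,e)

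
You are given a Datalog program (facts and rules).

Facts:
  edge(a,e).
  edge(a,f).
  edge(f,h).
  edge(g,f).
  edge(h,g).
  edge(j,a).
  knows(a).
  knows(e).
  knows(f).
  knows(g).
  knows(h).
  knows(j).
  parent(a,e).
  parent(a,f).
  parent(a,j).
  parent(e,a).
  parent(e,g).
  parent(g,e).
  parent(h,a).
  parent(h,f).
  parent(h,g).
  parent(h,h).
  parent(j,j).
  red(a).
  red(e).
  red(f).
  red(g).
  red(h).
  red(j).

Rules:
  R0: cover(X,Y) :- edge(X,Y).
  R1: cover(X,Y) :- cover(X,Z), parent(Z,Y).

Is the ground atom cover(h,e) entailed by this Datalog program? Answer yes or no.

yes

round 1: derive cover(a,e) via R0 from edge(a,e)
round 1: derive cover(a,f) via R0 from edge(a,f)
round 1: derive cover(f,h) via R0 from edge(f,h)
round 1: derive cover(g,f) via R0 from edge(g,f)
round 1: derive cover(h,g) via R0 from edge(h,g)
round 1: derive cover(j,a) via R0 from edge(j,a)
round 2: derive cover(a,a) via R1 from cover(a,e), parent(e,a)
round 2: derive cover(a,g) via R1 from cover(a,e), parent(e,g)
round 2: derive cover(f,a) via R1 from cover(f,h), parent(h,a)
round 2: derive cover(f,f) via R1 from cover(f,h), parent(h,f)
round 2: derive cover(f,g) via R1 from cover(f,h), parent(h,g)
round 2: derive cover(h,e) via R1 from cover(h,g), parent(g,e)
round 2: derive cover(j,e) via R1 from cover(j,a), parent(a,e)
round 2: derive cover(j,f) via R1 from cover(j,a), parent(a,f)
round 2: derive cover(j,j) via R1 from cover(j,a), parent(a,j)
round 3: derive cover(a,j) via R1 from cover(a,a), parent(a,j)
round 3: derive cover(f,e) via R1 from cover(f,a), parent(a,e)
round 3: derive cover(f,j) via R1 from cover(f,a), parent(a,j)
round 3: derive cover(h,a) via R1 from cover(h,e), parent(e,a)
round 3: derive cover(j,g) via R1 from cover(j,e), parent(e,g)
round 4: derive cover(h,f) via R1 from cover(h,a), parent(a,f)
round 4: derive cover(h,j) via R1 from cover(h,a), parent(a,j)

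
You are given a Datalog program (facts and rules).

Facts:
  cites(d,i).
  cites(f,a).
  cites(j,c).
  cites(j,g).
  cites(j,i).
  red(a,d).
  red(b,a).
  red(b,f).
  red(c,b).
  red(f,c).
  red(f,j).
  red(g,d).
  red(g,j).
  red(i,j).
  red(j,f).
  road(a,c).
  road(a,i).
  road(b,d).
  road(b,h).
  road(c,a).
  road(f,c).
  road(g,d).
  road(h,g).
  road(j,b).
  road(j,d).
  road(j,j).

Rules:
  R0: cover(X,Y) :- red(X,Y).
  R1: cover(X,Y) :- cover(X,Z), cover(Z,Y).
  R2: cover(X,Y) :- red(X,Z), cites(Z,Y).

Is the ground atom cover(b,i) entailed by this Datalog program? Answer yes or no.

round 1: derive cover(a,d) via R0 from red(a,d)
round 1: derive cover(b,a) via R0 from red(b,a)
round 1: derive cover(b,f) via R0 from red(b,f)
round 1: derive cover(c,b) via R0 from red(c,b)
round 1: derive cover(f,c) via R0 from red(f,c)
round 1: derive cover(f,j) via R0 from red(f,j)
round 1: derive cover(g,d) via R0 from red(g,d)
round 1: derive cover(g,j) via R0 from red(g,j)
round 1: derive cover(i,j) via R0 from red(i,j)
round 1: derive cover(j,f) via R0 from red(j,f)
round 1: derive cover(a,i) via R2 from red(a,d), cites(d,i)
round 1: derive cover(f,g) via R2 from red(f,j), cites(j,g)
round 1: derive cover(f,i) via R2 from red(f,j), cites(j,i)
round 1: derive cover(g,c) via R2 from red(g,j), cites(j,c)
round 1: derive cover(g,g) via R2 from red(g,j), cites(j,g)
round 1: derive cover(g,i) via R2 from red(g,d), cites(d,i)
round 1: derive cover(i,c) via R2 from red(i,j), cites(j,c)
round 1: derive cover(i,g) via R2 from red(i,j), cites(j,g)
round 1: derive cover(i,i) via R2 from red(i,j), cites(j,i)
round 1: derive cover(j,a) via R2 from red(j,f), cites(f,a)
round 2: derive cover(a,c) via R1 from cover(a,i), cover(i,c)
round 2: derive cover(a,g) via R1 from cover(a,i), cover(i,g)
round 2: derive cover(a,j) via R1 from cover(a,i), cover(i,j)
round 2: derive cover(b,c) via R1 from cover(b,f), cover(f,c)
round 2: derive cover(b,d) via R1 from cover(b,a), cover(a,d)
round 2: derive cover(b,g) via R1 from cover(b,f), cover(f,g)
round 2: derive cover(b,i) via R1 from cover(b,a), cover(a,i)
round 2: derive cover(b,j) via R1 from cover(b,f), cover(f,j)
round 2: derive cover(c,a) via R1 from cover(c,b), cover(b,a)
round 2: derive cover(c,f) via R1 from cover(c,b), cover(b,f)
round 2: derive cover(f,a) via R1 from cover(f,j), cover(j,a)
round 2: derive cover(f,b) via R1 from cover(f,c), cover(c,b)
round 2: derive cover(f,d) via R1 from cover(f,g), cover(g,d)
round 2: derive cover(f,f) via R1 from cover(f,j), cover(j,f)
round 2: derive cover(g,a) via R1 from cover(g,j), cover(j,a)
round 2: derive cover(g,b) via R1 from cover(g,c), cover(c,b)
round 2: derive cover(g,f) via R1 from cover(g,j), cover(j,f)
round 2: derive cover(i,a) via R1 from cover(i,j), cover(j,a)
round 2: derive cover(i,b) via R1 from cover(i,c), cover(c,b)
round 2: derive cover(i,d) via R1 from cover(i,g), cover(g,d)
round 2: derive cover(i,f) via R1 from cover(i,j), cover(j,f)
round 2: derive cover(j,c) via R1 from cover(j,f), cover(f,c)
round 2: derive cover(j,d) via R1 from cover(j,a), cover(a,d)
round 2: derive cover(j,g) via R1 from cover(j,f), cover(f,g)
round 2: derive cover(j,i) via R1 from cover(j,a), cover(a,i)
round 2: derive cover(j,j) via R1 from cover(j,f), cover(f,j)
round 3: derive cover(a,a) via R1 from cover(a,c), cover(c,a)
round 3: derive cover(a,b) via R1 from cover(a,c), cover(c,b)
round 3: derive cover(a,f) via R1 from cover(a,c), cover(c,f)
round 3: derive cover(b,b) via R1 from cover(b,c), cover(c,b)
round 3: derive cover(c,c) via R1 from cover(c,a), cover(a,c)
round 3: derive cover(c,d) via R1 from cover(c,a), cover(a,d)
round 3: derive cover(c,g) via R1 from cover(c,a), cover(a,g)
round 3: derive cover(c,i) via R1 from cover(c,a), cover(a,i)
round 3: derive cover(c,j) via R1 from cover(c,a), cover(a,j)
round 3: derive cover(j,b) via R1 from cover(j,c), cover(c,b)

yes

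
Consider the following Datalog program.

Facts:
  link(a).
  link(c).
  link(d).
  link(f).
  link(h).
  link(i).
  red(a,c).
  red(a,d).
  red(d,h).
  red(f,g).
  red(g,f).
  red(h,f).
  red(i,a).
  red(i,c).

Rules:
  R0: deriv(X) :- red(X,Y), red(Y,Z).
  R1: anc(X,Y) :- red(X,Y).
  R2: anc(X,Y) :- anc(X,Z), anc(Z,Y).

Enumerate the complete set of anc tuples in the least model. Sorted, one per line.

anc(a,c)
anc(a,d)
anc(a,f)
anc(a,g)
anc(a,h)
anc(d,f)
anc(d,g)
anc(d,h)
anc(f,f)
anc(f,g)
anc(g,f)
anc(g,g)
anc(h,f)
anc(h,g)
anc(i,a)
anc(i,c)
anc(i,d)
anc(i,f)
anc(i,g)
anc(i,h)

round 1: derive anc(a,c) via R1 from red(a,c)
round 1: derive anc(a,d) via R1 from red(a,d)
round 1: derive anc(d,h) via R1 from red(d,h)
round 1: derive anc(f,g) via R1 from red(f,g)
round 1: derive anc(g,f) via R1 from red(g,f)
round 1: derive anc(h,f) via R1 from red(h,f)
round 1: derive anc(i,a) via R1 from red(i,a)
round 1: derive anc(i,c) via R1 from red(i,c)
round 2: derive anc(a,h) via R2 from anc(a,d), anc(d,h)
round 2: derive anc(d,f) via R2 from anc(d,h), anc(h,f)
round 2: derive anc(f,f) via R2 from anc(f,g), anc(g,f)
round 2: derive anc(g,g) via R2 from anc(g,f), anc(f,g)
round 2: derive anc(h,g) via R2 from anc(h,f), anc(f,g)
round 2: derive anc(i,d) via R2 from anc(i,a), anc(a,d)
round 3: derive anc(a,f) via R2 from anc(a,d), anc(d,f)
round 3: derive anc(a,g) via R2 from anc(a,h), anc(h,g)
round 3: derive anc(d,g) via R2 from anc(d,f), anc(f,g)
round 3: derive anc(i,f) via R2 from anc(i,d), anc(d,f)
round 3: derive anc(i,h) via R2 from anc(i,a), anc(a,h)
round 4: derive anc(i,g) via R2 from anc(i,a), anc(a,g)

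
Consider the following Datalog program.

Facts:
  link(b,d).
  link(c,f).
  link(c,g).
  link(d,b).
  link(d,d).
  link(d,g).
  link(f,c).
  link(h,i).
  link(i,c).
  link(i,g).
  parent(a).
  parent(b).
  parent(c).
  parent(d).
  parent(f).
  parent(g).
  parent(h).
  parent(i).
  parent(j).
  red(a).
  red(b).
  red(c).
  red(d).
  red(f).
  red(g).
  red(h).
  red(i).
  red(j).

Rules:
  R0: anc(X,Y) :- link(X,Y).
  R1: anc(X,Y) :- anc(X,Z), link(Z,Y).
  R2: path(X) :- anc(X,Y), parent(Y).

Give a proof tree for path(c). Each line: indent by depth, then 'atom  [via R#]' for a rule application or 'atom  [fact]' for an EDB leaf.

round 1: derive anc(b,d) via R0 from link(b,d)
round 1: derive anc(c,f) via R0 from link(c,f)
round 1: derive anc(c,g) via R0 from link(c,g)
round 1: derive anc(d,b) via R0 from link(d,b)
round 1: derive anc(d,d) via R0 from link(d,d)
round 1: derive anc(d,g) via R0 from link(d,g)
round 1: derive anc(f,c) via R0 from link(f,c)
round 1: derive anc(h,i) via R0 from link(h,i)
round 1: derive anc(i,c) via R0 from link(i,c)
round 1: derive anc(i,g) via R0 from link(i,g)
round 2: derive anc(b,b) via R1 from anc(b,d), link(d,b)
round 2: derive anc(b,g) via R1 from anc(b,d), link(d,g)
round 2: derive anc(c,c) via R1 from anc(c,f), link(f,c)
round 2: derive anc(f,f) via R1 from anc(f,c), link(c,f)
round 2: derive anc(f,g) via R1 from anc(f,c), link(c,g)
round 2: derive anc(h,c) via R1 from anc(h,i), link(i,c)
round 2: derive anc(h,g) via R1 from anc(h,i), link(i,g)
round 2: derive anc(i,f) via R1 from anc(i,c), link(c,f)
round 2: derive path(b) via R2 from anc(b,d), parent(d)
round 2: derive path(c) via R2 from anc(c,f), parent(f)
round 2: derive path(d) via R2 from anc(d,b), parent(b)
round 2: derive path(f) via R2 from anc(f,c), parent(c)
round 2: derive path(h) via R2 from anc(h,i), parent(i)
round 2: derive path(i) via R2 from anc(i,c), parent(c)
round 3: derive anc(h,f) via R1 from anc(h,c), link(c,f)

path(c)  [via R2]
  anc(c,f)  [via R0]
    link(c,f)  [fact]
  parent(f)  [fact]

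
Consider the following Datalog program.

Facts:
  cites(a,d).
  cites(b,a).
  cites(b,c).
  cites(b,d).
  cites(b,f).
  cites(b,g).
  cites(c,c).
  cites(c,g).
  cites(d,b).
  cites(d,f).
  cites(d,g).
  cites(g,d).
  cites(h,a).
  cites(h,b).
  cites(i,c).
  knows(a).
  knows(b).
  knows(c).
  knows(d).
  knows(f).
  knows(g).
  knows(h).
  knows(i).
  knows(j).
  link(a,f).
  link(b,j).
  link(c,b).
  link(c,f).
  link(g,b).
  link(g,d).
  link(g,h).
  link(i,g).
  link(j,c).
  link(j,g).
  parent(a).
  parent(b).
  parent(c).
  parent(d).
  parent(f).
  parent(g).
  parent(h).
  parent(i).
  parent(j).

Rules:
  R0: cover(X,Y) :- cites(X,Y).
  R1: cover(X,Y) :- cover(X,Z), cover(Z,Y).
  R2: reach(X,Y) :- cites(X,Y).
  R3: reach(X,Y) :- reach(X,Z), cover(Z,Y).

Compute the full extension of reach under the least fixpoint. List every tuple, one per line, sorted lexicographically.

reach(a,a)
reach(a,b)
reach(a,c)
reach(a,d)
reach(a,f)
reach(a,g)
reach(b,a)
reach(b,b)
reach(b,c)
reach(b,d)
reach(b,f)
reach(b,g)
reach(c,a)
reach(c,b)
reach(c,c)
reach(c,d)
reach(c,f)
reach(c,g)
reach(d,a)
reach(d,b)
reach(d,c)
reach(d,d)
reach(d,f)
reach(d,g)
reach(g,a)
reach(g,b)
reach(g,c)
reach(g,d)
reach(g,f)
reach(g,g)
reach(h,a)
reach(h,b)
reach(h,c)
reach(h,d)
reach(h,f)
reach(h,g)
reach(i,a)
reach(i,b)
reach(i,c)
reach(i,d)
reach(i,f)
reach(i,g)

round 1: derive cover(a,d) via R0 from cites(a,d)
round 1: derive cover(b,a) via R0 from cites(b,a)
round 1: derive cover(b,c) via R0 from cites(b,c)
round 1: derive cover(b,d) via R0 from cites(b,d)
round 1: derive cover(b,f) via R0 from cites(b,f)
round 1: derive cover(b,g) via R0 from cites(b,g)
round 1: derive cover(c,c) via R0 from cites(c,c)
round 1: derive cover(c,g) via R0 from cites(c,g)
round 1: derive cover(d,b) via R0 from cites(d,b)
round 1: derive cover(d,f) via R0 from cites(d,f)
round 1: derive cover(d,g) via R0 from cites(d,g)
round 1: derive cover(g,d) via R0 from cites(g,d)
round 1: derive cover(h,a) via R0 from cites(h,a)
round 1: derive cover(h,b) via R0 from cites(h,b)
round 1: derive cover(i,c) via R0 from cites(i,c)
round 1: derive reach(a,d) via R2 from cites(a,d)
round 1: derive reach(b,a) via R2 from cites(b,a)
round 1: derive reach(b,c) via R2 from cites(b,c)
round 1: derive reach(b,d) via R2 from cites(b,d)
round 1: derive reach(b,f) via R2 from cites(b,f)
round 1: derive reach(b,g) via R2 from cites(b,g)
round 1: derive reach(c,c) via R2 from cites(c,c)
round 1: derive reach(c,g) via R2 from cites(c,g)
round 1: derive reach(d,b) via R2 from cites(d,b)
round 1: derive reach(d,f) via R2 from cites(d,f)
round 1: derive reach(d,g) via R2 from cites(d,g)
round 1: derive reach(g,d) via R2 from cites(g,d)
round 1: derive reach(h,a) via R2 from cites(h,a)
round 1: derive reach(h,b) via R2 from cites(h,b)
round 1: derive reach(i,c) via R2 from cites(i,c)
round 2: derive cover(a,b) via R1 from cover(a,d), cover(d,b)
round 2: derive cover(a,f) via R1 from cover(a,d), cover(d,f)
round 2: derive cover(a,g) via R1 from cover(a,d), cover(d,g)
round 2: derive cover(b,b) via R1 from cover(b,d), cover(d,b)
round 2: derive cover(c,d) via R1 from cover(c,g), cover(g,d)
round 2: derive cover(d,a) via R1 from cover(d,b), cover(b,a)
round 2: derive cover(d,c) via R1 from cover(d,b), cover(b,c)
round 2: derive cover(d,d) via R1 from cover(d,b), cover(b,d)
round 2: derive cover(g,b) via R1 from cover(g,d), cover(d,b)
round 2: derive cover(g,f) via R1 from cover(g,d), cover(d,f)
round 2: derive cover(g,g) via R1 from cover(g,d), cover(d,g)
round 2: derive cover(h,c) via R1 from cover(h,b), cover(b,c)
round 2: derive cover(h,d) via R1 from cover(h,a), cover(a,d)
round 2: derive cover(h,f) via R1 from cover(h,b), cover(b,f)
round 2: derive cover(h,g) via R1 from cover(h,b), cover(b,g)
round 2: derive cover(i,g) via R1 from cover(i,c), cover(c,g)
round 2: derive reach(a,b) via R3 from reach(a,d), cover(d,b)
round 2: derive reach(a,f) via R3 from reach(a,d), cover(d,f)
round 2: derive reach(a,g) via R3 from reach(a,d), cover(d,g)
round 2: derive reach(b,b) via R3 from reach(b,d), cover(d,b)
round 2: derive reach(c,d) via R3 from reach(c,g), cover(g,d)
round 2: derive reach(d,a) via R3 from reach(d,b), cover(b,a)
round 2: derive reach(d,c) via R3 from reach(d,b), cover(b,c)
round 2: derive reach(d,d) via R3 from reach(d,b), cover(b,d)
round 2: derive reach(g,b) via R3 from reach(g,d), cover(d,b)
round 2: derive reach(g,f) via R3 from reach(g,d), cover(d,f)
round 2: derive reach(g,g) via R3 from reach(g,d), cover(d,g)
round 2: derive reach(h,c) via R3 from reach(h,b), cover(b,c)
round 2: derive reach(h,d) via R3 from reach(h,a), cover(a,d)
round 2: derive reach(h,f) via R3 from reach(h,b), cover(b,f)
round 2: derive reach(h,g) via R3 from reach(h,b), cover(b,g)
round 2: derive reach(i,g) via R3 from reach(i,c), cover(c,g)
round 3: derive cover(a,a) via R1 from cover(a,b), cover(b,a)
round 3: derive cover(a,c) via R1 from cover(a,b), cover(b,c)
round 3: derive cover(c,a) via R1 from cover(c,d), cover(d,a)
round 3: derive cover(c,b) via R1 from cover(c,d), cover(d,b)
round 3: derive cover(c,f) via R1 from cover(c,d), cover(d,f)
round 3: derive cover(g,a) via R1 from cover(g,b), cover(b,a)
round 3: derive cover(g,c) via R1 from cover(g,b), cover(b,c)
round 3: derive cover(i,b) via R1 from cover(i,g), cover(g,b)
round 3: derive cover(i,d) via R1 from cover(i,c), cover(c,d)
round 3: derive cover(i,f) via R1 from cover(i,g), cover(g,f)
round 3: derive reach(a,a) via R3 from reach(a,b), cover(b,a)
round 3: derive reach(a,c) via R3 from reach(a,b), cover(b,c)
round 3: derive reach(c,a) via R3 from reach(c,d), cover(d,a)
round 3: derive reach(c,b) via R3 from reach(c,d), cover(d,b)
round 3: derive reach(c,f) via R3 from reach(c,d), cover(d,f)
round 3: derive reach(g,a) via R3 from reach(g,b), cover(b,a)
round 3: derive reach(g,c) via R3 from reach(g,b), cover(b,c)
round 3: derive reach(i,b) via R3 from reach(i,g), cover(g,b)
round 3: derive reach(i,d) via R3 from reach(i,c), cover(c,d)
round 3: derive reach(i,f) via R3 from reach(i,g), cover(g,f)
round 4: derive cover(i,a) via R1 from cover(i,b), cover(b,a)
round 4: derive reach(i,a) via R3 from reach(i,b), cover(b,a)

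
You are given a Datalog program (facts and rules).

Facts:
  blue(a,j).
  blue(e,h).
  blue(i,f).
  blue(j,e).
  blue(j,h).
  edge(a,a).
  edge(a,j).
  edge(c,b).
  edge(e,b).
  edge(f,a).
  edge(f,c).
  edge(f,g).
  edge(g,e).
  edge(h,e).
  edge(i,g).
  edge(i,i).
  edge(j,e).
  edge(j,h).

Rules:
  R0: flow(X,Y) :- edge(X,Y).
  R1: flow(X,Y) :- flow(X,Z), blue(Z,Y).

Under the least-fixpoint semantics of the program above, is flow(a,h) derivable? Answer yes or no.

round 1: derive flow(a,a) via R0 from edge(a,a)
round 1: derive flow(a,j) via R0 from edge(a,j)
round 1: derive flow(c,b) via R0 from edge(c,b)
round 1: derive flow(e,b) via R0 from edge(e,b)
round 1: derive flow(f,a) via R0 from edge(f,a)
round 1: derive flow(f,c) via R0 from edge(f,c)
round 1: derive flow(f,g) via R0 from edge(f,g)
round 1: derive flow(g,e) via R0 from edge(g,e)
round 1: derive flow(h,e) via R0 from edge(h,e)
round 1: derive flow(i,g) via R0 from edge(i,g)
round 1: derive flow(i,i) via R0 from edge(i,i)
round 1: derive flow(j,e) via R0 from edge(j,e)
round 1: derive flow(j,h) via R0 from edge(j,h)
round 2: derive flow(a,e) via R1 from flow(a,j), blue(j,e)
round 2: derive flow(a,h) via R1 from flow(a,j), blue(j,h)
round 2: derive flow(f,j) via R1 from flow(f,a), blue(a,j)
round 2: derive flow(g,h) via R1 from flow(g,e), blue(e,h)
round 2: derive flow(h,h) via R1 from flow(h,e), blue(e,h)
round 2: derive flow(i,f) via R1 from flow(i,i), blue(i,f)
round 3: derive flow(f,e) via R1 from flow(f,j), blue(j,e)
round 3: derive flow(f,h) via R1 from flow(f,j), blue(j,h)

yes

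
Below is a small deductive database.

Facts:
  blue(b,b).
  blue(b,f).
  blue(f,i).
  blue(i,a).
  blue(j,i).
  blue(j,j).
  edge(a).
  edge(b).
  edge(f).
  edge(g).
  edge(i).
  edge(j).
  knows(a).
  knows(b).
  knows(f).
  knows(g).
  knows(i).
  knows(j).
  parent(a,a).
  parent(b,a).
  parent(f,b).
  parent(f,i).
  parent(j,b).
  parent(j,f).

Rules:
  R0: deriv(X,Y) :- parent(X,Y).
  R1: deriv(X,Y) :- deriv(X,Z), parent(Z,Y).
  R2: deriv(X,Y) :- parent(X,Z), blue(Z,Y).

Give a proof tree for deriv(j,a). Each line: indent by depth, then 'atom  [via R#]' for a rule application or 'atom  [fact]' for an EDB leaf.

round 1: derive deriv(a,a) via R0 from parent(a,a)
round 1: derive deriv(b,a) via R0 from parent(b,a)
round 1: derive deriv(f,b) via R0 from parent(f,b)
round 1: derive deriv(f,i) via R0 from parent(f,i)
round 1: derive deriv(j,b) via R0 from parent(j,b)
round 1: derive deriv(j,f) via R0 from parent(j,f)
round 1: derive deriv(f,a) via R2 from parent(f,i), blue(i,a)
round 1: derive deriv(f,f) via R2 from parent(f,b), blue(b,f)
round 1: derive deriv(j,i) via R2 from parent(j,f), blue(f,i)
round 2: derive deriv(j,a) via R1 from deriv(j,b), parent(b,a)

deriv(j,a)  [via R1]
  deriv(j,b)  [via R0]
    parent(j,b)  [fact]
  parent(b,a)  [fact]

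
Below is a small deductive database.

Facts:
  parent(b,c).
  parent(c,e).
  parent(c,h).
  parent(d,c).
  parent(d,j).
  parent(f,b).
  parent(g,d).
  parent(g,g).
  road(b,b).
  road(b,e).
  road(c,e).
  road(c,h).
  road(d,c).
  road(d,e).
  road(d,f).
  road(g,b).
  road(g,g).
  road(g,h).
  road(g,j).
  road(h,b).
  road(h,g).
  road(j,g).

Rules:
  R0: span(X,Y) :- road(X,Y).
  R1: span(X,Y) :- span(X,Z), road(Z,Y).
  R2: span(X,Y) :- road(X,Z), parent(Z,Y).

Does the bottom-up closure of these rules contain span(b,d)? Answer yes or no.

no

round 1: derive span(b,b) via R0 from road(b,b)
round 1: derive span(b,e) via R0 from road(b,e)
round 1: derive span(c,e) via R0 from road(c,e)
round 1: derive span(c,h) via R0 from road(c,h)
round 1: derive span(d,c) via R0 from road(d,c)
round 1: derive span(d,e) via R0 from road(d,e)
round 1: derive span(d,f) via R0 from road(d,f)
round 1: derive span(g,b) via R0 from road(g,b)
round 1: derive span(g,g) via R0 from road(g,g)
round 1: derive span(g,h) via R0 from road(g,h)
round 1: derive span(g,j) via R0 from road(g,j)
round 1: derive span(h,b) via R0 from road(h,b)
round 1: derive span(h,g) via R0 from road(h,g)
round 1: derive span(j,g) via R0 from road(j,g)
round 1: derive span(b,c) via R2 from road(b,b), parent(b,c)
round 1: derive span(d,b) via R2 from road(d,f), parent(f,b)
round 1: derive span(d,h) via R2 from road(d,c), parent(c,h)
round 1: derive span(g,c) via R2 from road(g,b), parent(b,c)
round 1: derive span(g,d) via R2 from road(g,g), parent(g,d)
round 1: derive span(h,c) via R2 from road(h,b), parent(b,c)
round 1: derive span(h,d) via R2 from road(h,g), parent(g,d)
round 1: derive span(j,d) via R2 from road(j,g), parent(g,d)
round 2: derive span(b,h) via R1 from span(b,c), road(c,h)
round 2: derive span(c,b) via R1 from span(c,h), road(h,b)
round 2: derive span(c,g) via R1 from span(c,h), road(h,g)
round 2: derive span(d,g) via R1 from span(d,h), road(h,g)
round 2: derive span(g,e) via R1 from span(g,b), road(b,e)
round 2: derive span(g,f) via R1 from span(g,d), road(d,f)
round 2: derive span(h,e) via R1 from span(h,b), road(b,e)
round 2: derive span(h,f) via R1 from span(h,d), road(d,f)
round 2: derive span(h,h) via R1 from span(h,c), road(c,h)
round 2: derive span(h,j) via R1 from span(h,g), road(g,j)
round 2: derive span(j,b) via R1 from span(j,g), road(g,b)
round 2: derive span(j,c) via R1 from span(j,d), road(d,c)
round 2: derive span(j,e) via R1 from span(j,d), road(d,e)
round 2: derive span(j,f) via R1 from span(j,d), road(d,f)
round 2: derive span(j,h) via R1 from span(j,g), road(g,h)
round 2: derive span(j,j) via R1 from span(j,g), road(g,j)
round 3: derive span(b,g) via R1 from span(b,h), road(h,g)
round 3: derive span(c,j) via R1 from span(c,g), road(g,j)
round 3: derive span(d,j) via R1 from span(d,g), road(g,j)
round 4: derive span(b,j) via R1 from span(b,g), road(g,j)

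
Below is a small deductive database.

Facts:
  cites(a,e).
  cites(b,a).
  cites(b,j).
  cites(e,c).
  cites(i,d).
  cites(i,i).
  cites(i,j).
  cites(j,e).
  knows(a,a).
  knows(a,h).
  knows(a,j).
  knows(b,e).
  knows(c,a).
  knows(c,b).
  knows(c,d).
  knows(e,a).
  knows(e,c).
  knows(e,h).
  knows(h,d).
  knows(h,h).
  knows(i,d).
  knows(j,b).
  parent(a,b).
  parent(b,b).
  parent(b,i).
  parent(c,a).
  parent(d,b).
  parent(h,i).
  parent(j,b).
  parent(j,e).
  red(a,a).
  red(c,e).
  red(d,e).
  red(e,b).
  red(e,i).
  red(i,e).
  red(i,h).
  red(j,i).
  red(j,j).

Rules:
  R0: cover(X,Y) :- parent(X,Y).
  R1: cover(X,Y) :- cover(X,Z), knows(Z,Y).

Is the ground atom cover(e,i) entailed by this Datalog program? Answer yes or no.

round 1: derive cover(a,b) via R0 from parent(a,b)
round 1: derive cover(b,b) via R0 from parent(b,b)
round 1: derive cover(b,i) via R0 from parent(b,i)
round 1: derive cover(c,a) via R0 from parent(c,a)
round 1: derive cover(d,b) via R0 from parent(d,b)
round 1: derive cover(h,i) via R0 from parent(h,i)
round 1: derive cover(j,b) via R0 from parent(j,b)
round 1: derive cover(j,e) via R0 from parent(j,e)
round 2: derive cover(a,e) via R1 from cover(a,b), knows(b,e)
round 2: derive cover(b,d) via R1 from cover(b,i), knows(i,d)
round 2: derive cover(b,e) via R1 from cover(b,b), knows(b,e)
round 2: derive cover(c,h) via R1 from cover(c,a), knows(a,h)
round 2: derive cover(c,j) via R1 from cover(c,a), knows(a,j)
round 2: derive cover(d,e) via R1 from cover(d,b), knows(b,e)
round 2: derive cover(h,d) via R1 from cover(h,i), knows(i,d)
round 2: derive cover(j,a) via R1 from cover(j,e), knows(e,a)
round 2: derive cover(j,c) via R1 from cover(j,e), knows(e,c)
round 2: derive cover(j,h) via R1 from cover(j,e), knows(e,h)
round 3: derive cover(a,a) via R1 from cover(a,e), knows(e,a)
round 3: derive cover(a,c) via R1 from cover(a,e), knows(e,c)
round 3: derive cover(a,h) via R1 from cover(a,e), knows(e,h)
round 3: derive cover(b,a) via R1 from cover(b,e), knows(e,a)
round 3: derive cover(b,c) via R1 from cover(b,e), knows(e,c)
round 3: derive cover(b,h) via R1 from cover(b,e), knows(e,h)
round 3: derive cover(c,b) via R1 from cover(c,j), knows(j,b)
round 3: derive cover(c,d) via R1 from cover(c,h), knows(h,d)
round 3: derive cover(d,a) via R1 from cover(d,e), knows(e,a)
round 3: derive cover(d,c) via R1 from cover(d,e), knows(e,c)
round 3: derive cover(d,h) via R1 from cover(d,e), knows(e,h)
round 3: derive cover(j,d) via R1 from cover(j,c), knows(c,d)
round 3: derive cover(j,j) via R1 from cover(j,a), knows(a,j)
round 4: derive cover(a,d) via R1 from cover(a,c), knows(c,d)
round 4: derive cover(a,j) via R1 from cover(a,a), knows(a,j)
round 4: derive cover(b,j) via R1 from cover(b,a), knows(a,j)
round 4: derive cover(c,e) via R1 from cover(c,b), knows(b,e)
round 4: derive cover(d,d) via R1 from cover(d,c), knows(c,d)
round 4: derive cover(d,j) via R1 from cover(d,a), knows(a,j)
round 5: derive cover(c,c) via R1 from cover(c,e), knows(e,c)

no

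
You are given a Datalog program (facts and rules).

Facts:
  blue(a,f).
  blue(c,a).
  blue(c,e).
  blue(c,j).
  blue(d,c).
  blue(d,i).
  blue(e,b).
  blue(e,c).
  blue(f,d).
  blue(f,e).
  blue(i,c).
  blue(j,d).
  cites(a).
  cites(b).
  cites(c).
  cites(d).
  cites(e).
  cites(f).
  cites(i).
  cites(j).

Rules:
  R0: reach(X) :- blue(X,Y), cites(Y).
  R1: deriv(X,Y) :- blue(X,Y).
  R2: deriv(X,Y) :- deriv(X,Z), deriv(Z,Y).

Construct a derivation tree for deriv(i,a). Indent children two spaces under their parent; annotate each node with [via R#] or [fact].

deriv(i,a)  [via R2]
  deriv(i,c)  [via R1]
    blue(i,c)  [fact]
  deriv(c,a)  [via R1]
    blue(c,a)  [fact]

round 1: derive deriv(a,f) via R1 from blue(a,f)
round 1: derive deriv(c,a) via R1 from blue(c,a)
round 1: derive deriv(c,e) via R1 from blue(c,e)
round 1: derive deriv(c,j) via R1 from blue(c,j)
round 1: derive deriv(d,c) via R1 from blue(d,c)
round 1: derive deriv(d,i) via R1 from blue(d,i)
round 1: derive deriv(e,b) via R1 from blue(e,b)
round 1: derive deriv(e,c) via R1 from blue(e,c)
round 1: derive deriv(f,d) via R1 from blue(f,d)
round 1: derive deriv(f,e) via R1 from blue(f,e)
round 1: derive deriv(i,c) via R1 from blue(i,c)
round 1: derive deriv(j,d) via R1 from blue(j,d)
round 2: derive deriv(a,d) via R2 from deriv(a,f), deriv(f,d)
round 2: derive deriv(a,e) via R2 from deriv(a,f), deriv(f,e)
round 2: derive deriv(c,b) via R2 from deriv(c,e), deriv(e,b)
round 2: derive deriv(c,c) via R2 from deriv(c,e), deriv(e,c)
round 2: derive deriv(c,d) via R2 from deriv(c,j), deriv(j,d)
round 2: derive deriv(c,f) via R2 from deriv(c,a), deriv(a,f)
round 2: derive deriv(d,a) via R2 from deriv(d,c), deriv(c,a)
round 2: derive deriv(d,e) via R2 from deriv(d,c), deriv(c,e)
round 2: derive deriv(d,j) via R2 from deriv(d,c), deriv(c,j)
round 2: derive deriv(e,a) via R2 from deriv(e,c), deriv(c,a)
round 2: derive deriv(e,e) via R2 from deriv(e,c), deriv(c,e)
round 2: derive deriv(e,j) via R2 from deriv(e,c), deriv(c,j)
round 2: derive deriv(f,b) via R2 from deriv(f,e), deriv(e,b)
round 2: derive deriv(f,c) via R2 from deriv(f,d), deriv(d,c)
round 2: derive deriv(f,i) via R2 from deriv(f,d), deriv(d,i)
round 2: derive deriv(i,a) via R2 from deriv(i,c), deriv(c,a)
round 2: derive deriv(i,e) via R2 from deriv(i,c), deriv(c,e)
round 2: derive deriv(i,j) via R2 from deriv(i,c), deriv(c,j)
round 2: derive deriv(j,c) via R2 from deriv(j,d), deriv(d,c)
round 2: derive deriv(j,i) via R2 from deriv(j,d), deriv(d,i)
round 3: derive deriv(a,a) via R2 from deriv(a,d), deriv(d,a)
round 3: derive deriv(a,b) via R2 from deriv(a,e), deriv(e,b)
round 3: derive deriv(a,c) via R2 from deriv(a,d), deriv(d,c)
round 3: derive deriv(a,i) via R2 from deriv(a,d), deriv(d,i)
round 3: derive deriv(a,j) via R2 from deriv(a,d), deriv(d,j)
round 3: derive deriv(c,i) via R2 from deriv(c,d), deriv(d,i)
round 3: derive deriv(d,b) via R2 from deriv(d,c), deriv(c,b)
round 3: derive deriv(d,d) via R2 from deriv(d,a), deriv(a,d)
round 3: derive deriv(d,f) via R2 from deriv(d,a), deriv(a,f)
round 3: derive deriv(e,d) via R2 from deriv(e,a), deriv(a,d)
round 3: derive deriv(e,f) via R2 from deriv(e,a), deriv(a,f)
round 3: derive deriv(e,i) via R2 from deriv(e,j), deriv(j,i)
round 3: derive deriv(f,a) via R2 from deriv(f,c), deriv(c,a)
round 3: derive deriv(f,f) via R2 from deriv(f,c), deriv(c,f)
round 3: derive deriv(f,j) via R2 from deriv(f,c), deriv(c,j)
round 3: derive deriv(i,b) via R2 from deriv(i,c), deriv(c,b)
round 3: derive deriv(i,d) via R2 from deriv(i,a), deriv(a,d)
round 3: derive deriv(i,f) via R2 from deriv(i,a), deriv(a,f)
round 3: derive deriv(i,i) via R2 from deriv(i,j), deriv(j,i)
round 3: derive deriv(j,a) via R2 from deriv(j,c), deriv(c,a)
round 3: derive deriv(j,b) via R2 from deriv(j,c), deriv(c,b)
round 3: derive deriv(j,e) via R2 from deriv(j,c), deriv(c,e)
round 3: derive deriv(j,f) via R2 from deriv(j,c), deriv(c,f)
round 3: derive deriv(j,j) via R2 from deriv(j,c), deriv(c,j)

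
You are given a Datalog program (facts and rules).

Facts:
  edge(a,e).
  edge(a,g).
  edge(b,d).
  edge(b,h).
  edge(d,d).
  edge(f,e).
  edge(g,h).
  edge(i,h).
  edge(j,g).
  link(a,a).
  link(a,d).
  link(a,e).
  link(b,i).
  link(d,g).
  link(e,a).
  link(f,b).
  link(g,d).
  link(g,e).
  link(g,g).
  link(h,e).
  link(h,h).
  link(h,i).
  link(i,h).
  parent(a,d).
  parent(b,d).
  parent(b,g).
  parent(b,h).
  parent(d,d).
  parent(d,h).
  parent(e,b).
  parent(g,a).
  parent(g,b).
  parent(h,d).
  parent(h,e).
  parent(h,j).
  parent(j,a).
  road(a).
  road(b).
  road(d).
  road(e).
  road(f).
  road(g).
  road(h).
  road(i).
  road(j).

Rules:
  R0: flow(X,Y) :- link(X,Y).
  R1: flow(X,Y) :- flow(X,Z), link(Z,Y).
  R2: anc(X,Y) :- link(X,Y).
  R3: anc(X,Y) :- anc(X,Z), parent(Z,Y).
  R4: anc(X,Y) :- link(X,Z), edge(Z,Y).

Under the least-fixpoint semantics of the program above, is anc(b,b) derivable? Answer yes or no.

yes

round 1: derive anc(a,a) via R2 from link(a,a)
round 1: derive anc(a,d) via R2 from link(a,d)
round 1: derive anc(a,e) via R2 from link(a,e)
round 1: derive anc(b,i) via R2 from link(b,i)
round 1: derive anc(d,g) via R2 from link(d,g)
round 1: derive anc(e,a) via R2 from link(e,a)
round 1: derive anc(f,b) via R2 from link(f,b)
round 1: derive anc(g,d) via R2 from link(g,d)
round 1: derive anc(g,e) via R2 from link(g,e)
round 1: derive anc(g,g) via R2 from link(g,g)
round 1: derive anc(h,e) via R2 from link(h,e)
round 1: derive anc(h,h) via R2 from link(h,h)
round 1: derive anc(h,i) via R2 from link(h,i)
round 1: derive anc(i,h) via R2 from link(i,h)
round 1: derive anc(a,g) via R4 from link(a,a), edge(a,g)
round 1: derive anc(b,h) via R4 from link(b,i), edge(i,h)
round 1: derive anc(d,h) via R4 from link(d,g), edge(g,h)
round 1: derive anc(e,e) via R4 from link(e,a), edge(a,e)
round 1: derive anc(e,g) via R4 from link(e,a), edge(a,g)
round 1: derive anc(f,d) via R4 from link(f,b), edge(b,d)
round 1: derive anc(f,h) via R4 from link(f,b), edge(b,h)
round 1: derive anc(g,h) via R4 from link(g,g), edge(g,h)
round 2: derive anc(a,b) via R3 from anc(a,e), parent(e,b)
round 2: derive anc(a,h) via R3 from anc(a,d), parent(d,h)
round 2: derive anc(b,d) via R3 from anc(b,h), parent(h,d)
round 2: derive anc(b,e) via R3 from anc(b,h), parent(h,e)
round 2: derive anc(b,j) via R3 from anc(b,h), parent(h,j)
round 2: derive anc(d,a) via R3 from anc(d,g), parent(g,a)
round 2: derive anc(d,b) via R3 from anc(d,g), parent(g,b)
round 2: derive anc(d,d) via R3 from anc(d,h), parent(h,d)
round 2: derive anc(d,e) via R3 from anc(d,h), parent(h,e)
round 2: derive anc(d,j) via R3 from anc(d,h), parent(h,j)
round 2: derive anc(e,b) via R3 from anc(e,e), parent(e,b)
round 2: derive anc(e,d) via R3 from anc(e,a), parent(a,d)
round 2: derive anc(f,e) via R3 from anc(f,h), parent(h,e)
round 2: derive anc(f,g) via R3 from anc(f,b), parent(b,g)
round 2: derive anc(f,j) via R3 from anc(f,h), parent(h,j)
round 2: derive anc(g,a) via R3 from anc(g,g), parent(g,a)
round 2: derive anc(g,b) via R3 from anc(g,e), parent(e,b)
round 2: derive anc(g,j) via R3 from anc(g,h), parent(h,j)
round 2: derive anc(h,b) via R3 from anc(h,e), parent(e,b)
round 2: derive anc(h,d) via R3 from anc(h,h), parent(h,d)
round 2: derive anc(h,j) via R3 from anc(h,h), parent(h,j)
round 2: derive anc(i,d) via R3 from anc(i,h), parent(h,d)
round 2: derive anc(i,e) via R3 from anc(i,h), parent(h,e)
round 2: derive anc(i,j) via R3 from anc(i,h), parent(h,j)
round 3: derive anc(a,j) via R3 from anc(a,h), parent(h,j)
round 3: derive anc(b,a) via R3 from anc(b,j), parent(j,a)
round 3: derive anc(b,b) via R3 from anc(b,e), parent(e,b)
round 3: derive anc(e,h) via R3 from anc(e,b), parent(b,h)
round 3: derive anc(f,a) via R3 from anc(f,g), parent(g,a)
round 3: derive anc(h,a) via R3 from anc(h,j), parent(j,a)
round 3: derive anc(h,g) via R3 from anc(h,b), parent(b,g)
round 3: derive anc(i,a) via R3 from anc(i,j), parent(j,a)
round 3: derive anc(i,b) via R3 from anc(i,e), parent(e,b)
round 4: derive anc(b,g) via R3 from anc(b,b), parent(b,g)
round 4: derive anc(e,j) via R3 from anc(e,h), parent(h,j)
round 4: derive anc(i,g) via R3 from anc(i,b), parent(b,g)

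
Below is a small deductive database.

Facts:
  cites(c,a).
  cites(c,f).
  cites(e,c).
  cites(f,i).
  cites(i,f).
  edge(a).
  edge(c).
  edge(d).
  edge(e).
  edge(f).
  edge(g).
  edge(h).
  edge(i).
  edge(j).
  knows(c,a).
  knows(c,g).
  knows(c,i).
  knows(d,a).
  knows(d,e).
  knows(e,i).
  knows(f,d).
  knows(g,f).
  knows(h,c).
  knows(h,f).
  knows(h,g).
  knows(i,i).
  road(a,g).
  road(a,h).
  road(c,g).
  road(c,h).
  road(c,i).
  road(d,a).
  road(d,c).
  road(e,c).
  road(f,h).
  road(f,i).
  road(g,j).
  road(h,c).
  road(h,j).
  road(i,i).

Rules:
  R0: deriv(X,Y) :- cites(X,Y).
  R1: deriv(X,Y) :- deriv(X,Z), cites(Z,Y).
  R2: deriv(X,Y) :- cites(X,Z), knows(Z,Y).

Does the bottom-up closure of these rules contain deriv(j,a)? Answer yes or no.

no

round 1: derive deriv(c,a) via R0 from cites(c,a)
round 1: derive deriv(c,f) via R0 from cites(c,f)
round 1: derive deriv(e,c) via R0 from cites(e,c)
round 1: derive deriv(f,i) via R0 from cites(f,i)
round 1: derive deriv(i,f) via R0 from cites(i,f)
round 1: derive deriv(c,d) via R2 from cites(c,f), knows(f,d)
round 1: derive deriv(e,a) via R2 from cites(e,c), knows(c,a)
round 1: derive deriv(e,g) via R2 from cites(e,c), knows(c,g)
round 1: derive deriv(e,i) via R2 from cites(e,c), knows(c,i)
round 1: derive deriv(i,d) via R2 from cites(i,f), knows(f,d)
round 2: derive deriv(c,i) via R1 from deriv(c,f), cites(f,i)
round 2: derive deriv(e,f) via R1 from deriv(e,c), cites(c,f)
round 2: derive deriv(f,f) via R1 from deriv(f,i), cites(i,f)
round 2: derive deriv(i,i) via R1 from deriv(i,f), cites(f,i)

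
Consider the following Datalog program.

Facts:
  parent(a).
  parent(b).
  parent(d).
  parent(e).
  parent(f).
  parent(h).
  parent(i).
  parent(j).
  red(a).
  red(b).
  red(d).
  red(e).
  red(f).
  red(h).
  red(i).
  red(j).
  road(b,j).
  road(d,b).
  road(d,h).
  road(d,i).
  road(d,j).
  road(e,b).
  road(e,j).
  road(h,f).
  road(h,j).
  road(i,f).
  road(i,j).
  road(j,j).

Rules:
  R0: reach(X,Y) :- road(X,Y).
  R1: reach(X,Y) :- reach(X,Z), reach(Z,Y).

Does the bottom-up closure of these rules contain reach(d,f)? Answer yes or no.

yes

round 1: derive reach(b,j) via R0 from road(b,j)
round 1: derive reach(d,b) via R0 from road(d,b)
round 1: derive reach(d,h) via R0 from road(d,h)
round 1: derive reach(d,i) via R0 from road(d,i)
round 1: derive reach(d,j) via R0 from road(d,j)
round 1: derive reach(e,b) via R0 from road(e,b)
round 1: derive reach(e,j) via R0 from road(e,j)
round 1: derive reach(h,f) via R0 from road(h,f)
round 1: derive reach(h,j) via R0 from road(h,j)
round 1: derive reach(i,f) via R0 from road(i,f)
round 1: derive reach(i,j) via R0 from road(i,j)
round 1: derive reach(j,j) via R0 from road(j,j)
round 2: derive reach(d,f) via R1 from reach(d,h), reach(h,f)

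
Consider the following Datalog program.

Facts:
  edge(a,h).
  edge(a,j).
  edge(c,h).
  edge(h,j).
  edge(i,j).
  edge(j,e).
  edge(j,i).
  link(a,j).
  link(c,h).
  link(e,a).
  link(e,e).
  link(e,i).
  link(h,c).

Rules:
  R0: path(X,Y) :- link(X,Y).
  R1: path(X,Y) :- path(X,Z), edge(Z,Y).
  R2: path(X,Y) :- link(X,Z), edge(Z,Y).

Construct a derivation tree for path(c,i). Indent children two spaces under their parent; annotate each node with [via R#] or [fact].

round 1: derive path(a,j) via R0 from link(a,j)
round 1: derive path(c,h) via R0 from link(c,h)
round 1: derive path(e,a) via R0 from link(e,a)
round 1: derive path(e,e) via R0 from link(e,e)
round 1: derive path(e,i) via R0 from link(e,i)
round 1: derive path(h,c) via R0 from link(h,c)
round 1: derive path(a,e) via R2 from link(a,j), edge(j,e)
round 1: derive path(a,i) via R2 from link(a,j), edge(j,i)
round 1: derive path(c,j) via R2 from link(c,h), edge(h,j)
round 1: derive path(e,h) via R2 from link(e,a), edge(a,h)
round 1: derive path(e,j) via R2 from link(e,a), edge(a,j)
round 1: derive path(h,h) via R2 from link(h,c), edge(c,h)
round 2: derive path(c,e) via R1 from path(c,j), edge(j,e)
round 2: derive path(c,i) via R1 from path(c,j), edge(j,i)
round 2: derive path(h,j) via R1 from path(h,h), edge(h,j)
round 3: derive path(h,e) via R1 from path(h,j), edge(j,e)
round 3: derive path(h,i) via R1 from path(h,j), edge(j,i)

path(c,i)  [via R1]
  path(c,j)  [via R2]
    link(c,h)  [fact]
    edge(h,j)  [fact]
  edge(j,i)  [fact]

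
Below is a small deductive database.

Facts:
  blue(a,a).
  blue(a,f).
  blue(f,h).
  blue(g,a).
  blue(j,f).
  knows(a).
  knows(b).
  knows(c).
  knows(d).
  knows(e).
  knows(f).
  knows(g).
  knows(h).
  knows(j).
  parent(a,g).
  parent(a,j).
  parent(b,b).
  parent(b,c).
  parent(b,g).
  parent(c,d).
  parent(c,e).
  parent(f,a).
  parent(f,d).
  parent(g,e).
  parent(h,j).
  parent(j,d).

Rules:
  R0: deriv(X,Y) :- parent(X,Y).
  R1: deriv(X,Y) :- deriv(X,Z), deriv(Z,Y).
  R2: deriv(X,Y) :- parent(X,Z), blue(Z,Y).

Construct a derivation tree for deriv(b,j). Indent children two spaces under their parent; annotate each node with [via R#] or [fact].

deriv(b,j)  [via R1]
  deriv(b,a)  [via R2]
    parent(b,g)  [fact]
    blue(g,a)  [fact]
  deriv(a,j)  [via R0]
    parent(a,j)  [fact]

round 1: derive deriv(a,g) via R0 from parent(a,g)
round 1: derive deriv(a,j) via R0 from parent(a,j)
round 1: derive deriv(b,b) via R0 from parent(b,b)
round 1: derive deriv(b,c) via R0 from parent(b,c)
round 1: derive deriv(b,g) via R0 from parent(b,g)
round 1: derive deriv(c,d) via R0 from parent(c,d)
round 1: derive deriv(c,e) via R0 from parent(c,e)
round 1: derive deriv(f,a) via R0 from parent(f,a)
round 1: derive deriv(f,d) via R0 from parent(f,d)
round 1: derive deriv(g,e) via R0 from parent(g,e)
round 1: derive deriv(h,j) via R0 from parent(h,j)
round 1: derive deriv(j,d) via R0 from parent(j,d)
round 1: derive deriv(a,a) via R2 from parent(a,g), blue(g,a)
round 1: derive deriv(a,f) via R2 from parent(a,j), blue(j,f)
round 1: derive deriv(b,a) via R2 from parent(b,g), blue(g,a)
round 1: derive deriv(f,f) via R2 from parent(f,a), blue(a,f)
round 1: derive deriv(h,f) via R2 from parent(h,j), blue(j,f)
round 2: derive deriv(a,d) via R1 from deriv(a,f), deriv(f,d)
round 2: derive deriv(a,e) via R1 from deriv(a,g), deriv(g,e)
round 2: derive deriv(b,d) via R1 from deriv(b,c), deriv(c,d)
round 2: derive deriv(b,e) via R1 from deriv(b,c), deriv(c,e)
round 2: derive deriv(b,f) via R1 from deriv(b,a), deriv(a,f)
round 2: derive deriv(b,j) via R1 from deriv(b,a), deriv(a,j)
round 2: derive deriv(f,g) via R1 from deriv(f,a), deriv(a,g)
round 2: derive deriv(f,j) via R1 from deriv(f,a), deriv(a,j)
round 2: derive deriv(h,a) via R1 from deriv(h,f), deriv(f,a)
round 2: derive deriv(h,d) via R1 from deriv(h,f), deriv(f,d)
round 3: derive deriv(f,e) via R1 from deriv(f,a), deriv(a,e)
round 3: derive deriv(h,e) via R1 from deriv(h,a), deriv(a,e)
round 3: derive deriv(h,g) via R1 from deriv(h,a), deriv(a,g)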